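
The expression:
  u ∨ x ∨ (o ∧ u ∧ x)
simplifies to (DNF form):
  u ∨ x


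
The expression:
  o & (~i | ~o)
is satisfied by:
  {o: True, i: False}


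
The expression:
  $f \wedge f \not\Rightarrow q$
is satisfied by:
  {f: True, q: False}


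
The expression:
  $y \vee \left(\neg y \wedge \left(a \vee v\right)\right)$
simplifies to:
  $a \vee v \vee y$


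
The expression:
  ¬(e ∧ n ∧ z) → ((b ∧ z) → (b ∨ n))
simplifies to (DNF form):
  True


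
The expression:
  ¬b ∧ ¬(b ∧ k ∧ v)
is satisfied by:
  {b: False}


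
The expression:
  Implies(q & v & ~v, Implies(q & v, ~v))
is always true.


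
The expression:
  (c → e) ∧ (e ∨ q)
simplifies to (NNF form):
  e ∨ (q ∧ ¬c)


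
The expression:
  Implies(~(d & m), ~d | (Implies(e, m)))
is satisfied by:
  {m: True, e: False, d: False}
  {e: False, d: False, m: False}
  {d: True, m: True, e: False}
  {d: True, e: False, m: False}
  {m: True, e: True, d: False}
  {e: True, m: False, d: False}
  {d: True, e: True, m: True}


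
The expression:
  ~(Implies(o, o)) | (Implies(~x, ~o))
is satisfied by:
  {x: True, o: False}
  {o: False, x: False}
  {o: True, x: True}


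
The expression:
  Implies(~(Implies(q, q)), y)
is always true.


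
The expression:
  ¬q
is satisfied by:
  {q: False}


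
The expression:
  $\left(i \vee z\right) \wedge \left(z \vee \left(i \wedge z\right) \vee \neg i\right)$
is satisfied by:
  {z: True}


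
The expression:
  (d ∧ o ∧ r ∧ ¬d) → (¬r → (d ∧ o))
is always true.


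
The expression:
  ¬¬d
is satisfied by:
  {d: True}


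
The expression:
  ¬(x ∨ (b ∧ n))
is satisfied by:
  {x: False, n: False, b: False}
  {b: True, x: False, n: False}
  {n: True, x: False, b: False}


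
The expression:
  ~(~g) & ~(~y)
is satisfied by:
  {g: True, y: True}


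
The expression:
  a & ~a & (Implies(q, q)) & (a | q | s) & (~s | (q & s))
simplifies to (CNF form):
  False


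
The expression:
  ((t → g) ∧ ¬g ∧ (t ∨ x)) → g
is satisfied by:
  {t: True, g: True, x: False}
  {t: True, g: False, x: False}
  {g: True, t: False, x: False}
  {t: False, g: False, x: False}
  {x: True, t: True, g: True}
  {x: True, t: True, g: False}
  {x: True, g: True, t: False}


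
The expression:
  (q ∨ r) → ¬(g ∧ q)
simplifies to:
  ¬g ∨ ¬q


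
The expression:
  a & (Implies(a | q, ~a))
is never true.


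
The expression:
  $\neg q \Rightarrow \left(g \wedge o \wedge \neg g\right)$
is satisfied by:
  {q: True}


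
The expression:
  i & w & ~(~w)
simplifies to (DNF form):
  i & w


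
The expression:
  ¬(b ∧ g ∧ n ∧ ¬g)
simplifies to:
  True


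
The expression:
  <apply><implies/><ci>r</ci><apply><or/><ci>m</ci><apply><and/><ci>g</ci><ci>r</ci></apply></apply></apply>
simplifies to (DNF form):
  <apply><or/><ci>g</ci><ci>m</ci><apply><not/><ci>r</ci></apply></apply>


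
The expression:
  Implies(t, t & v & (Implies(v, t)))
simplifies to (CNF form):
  v | ~t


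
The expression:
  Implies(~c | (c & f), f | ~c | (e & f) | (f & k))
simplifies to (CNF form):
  True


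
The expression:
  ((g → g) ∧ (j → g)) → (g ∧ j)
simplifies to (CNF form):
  j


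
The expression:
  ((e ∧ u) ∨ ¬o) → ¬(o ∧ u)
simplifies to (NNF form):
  ¬e ∨ ¬o ∨ ¬u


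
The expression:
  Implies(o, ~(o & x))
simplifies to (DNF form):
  ~o | ~x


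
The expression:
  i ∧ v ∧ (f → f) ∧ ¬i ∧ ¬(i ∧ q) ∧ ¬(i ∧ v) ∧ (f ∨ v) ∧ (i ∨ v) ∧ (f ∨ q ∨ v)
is never true.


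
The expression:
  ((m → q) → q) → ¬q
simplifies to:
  ¬q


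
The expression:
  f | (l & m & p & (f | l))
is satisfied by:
  {l: True, f: True, p: True, m: True}
  {l: True, f: True, p: True, m: False}
  {l: True, f: True, m: True, p: False}
  {l: True, f: True, m: False, p: False}
  {f: True, p: True, m: True, l: False}
  {f: True, p: True, m: False, l: False}
  {f: True, p: False, m: True, l: False}
  {f: True, p: False, m: False, l: False}
  {l: True, p: True, m: True, f: False}


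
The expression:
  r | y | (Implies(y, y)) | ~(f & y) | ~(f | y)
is always true.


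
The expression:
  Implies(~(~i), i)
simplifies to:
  True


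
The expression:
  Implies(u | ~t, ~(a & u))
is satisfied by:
  {u: False, a: False}
  {a: True, u: False}
  {u: True, a: False}


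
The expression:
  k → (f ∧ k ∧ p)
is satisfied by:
  {f: True, p: True, k: False}
  {f: True, p: False, k: False}
  {p: True, f: False, k: False}
  {f: False, p: False, k: False}
  {k: True, f: True, p: True}


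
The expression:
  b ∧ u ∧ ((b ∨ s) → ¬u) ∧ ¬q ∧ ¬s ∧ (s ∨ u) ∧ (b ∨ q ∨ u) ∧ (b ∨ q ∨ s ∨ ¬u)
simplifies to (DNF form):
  False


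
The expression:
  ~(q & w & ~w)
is always true.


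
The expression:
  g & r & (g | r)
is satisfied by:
  {r: True, g: True}


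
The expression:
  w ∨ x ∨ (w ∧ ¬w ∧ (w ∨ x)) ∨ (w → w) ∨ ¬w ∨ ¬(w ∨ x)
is always true.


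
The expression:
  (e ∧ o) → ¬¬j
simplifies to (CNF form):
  j ∨ ¬e ∨ ¬o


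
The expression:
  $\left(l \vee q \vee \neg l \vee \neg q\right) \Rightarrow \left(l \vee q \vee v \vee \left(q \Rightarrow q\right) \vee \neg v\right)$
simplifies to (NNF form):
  $\text{True}$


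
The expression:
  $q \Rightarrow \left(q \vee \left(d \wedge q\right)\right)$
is always true.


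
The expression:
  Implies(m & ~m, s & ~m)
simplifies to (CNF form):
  True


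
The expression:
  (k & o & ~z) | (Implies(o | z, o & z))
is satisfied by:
  {k: True, z: False, o: False}
  {k: False, z: False, o: False}
  {o: True, k: True, z: False}
  {z: True, o: True, k: True}
  {z: True, o: True, k: False}


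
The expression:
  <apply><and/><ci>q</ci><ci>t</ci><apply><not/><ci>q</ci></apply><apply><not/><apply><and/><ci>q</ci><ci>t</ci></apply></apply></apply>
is never true.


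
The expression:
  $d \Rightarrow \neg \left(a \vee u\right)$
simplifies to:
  $\left(\neg a \wedge \neg u\right) \vee \neg d$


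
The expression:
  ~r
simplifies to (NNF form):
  ~r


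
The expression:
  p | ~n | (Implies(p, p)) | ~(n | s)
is always true.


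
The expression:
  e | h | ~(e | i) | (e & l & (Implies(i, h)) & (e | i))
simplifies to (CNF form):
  e | h | ~i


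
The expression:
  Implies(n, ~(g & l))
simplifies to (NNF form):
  ~g | ~l | ~n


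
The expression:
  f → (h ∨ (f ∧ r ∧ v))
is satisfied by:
  {v: True, h: True, r: True, f: False}
  {v: True, h: True, r: False, f: False}
  {h: True, r: True, v: False, f: False}
  {h: True, v: False, r: False, f: False}
  {v: True, r: True, h: False, f: False}
  {v: True, r: False, h: False, f: False}
  {r: True, v: False, h: False, f: False}
  {r: False, v: False, h: False, f: False}
  {f: True, v: True, h: True, r: True}
  {f: True, v: True, h: True, r: False}
  {f: True, h: True, r: True, v: False}
  {f: True, h: True, r: False, v: False}
  {f: True, v: True, r: True, h: False}


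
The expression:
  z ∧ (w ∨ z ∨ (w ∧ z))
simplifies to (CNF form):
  z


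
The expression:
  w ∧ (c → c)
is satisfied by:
  {w: True}


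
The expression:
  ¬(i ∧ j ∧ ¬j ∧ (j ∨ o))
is always true.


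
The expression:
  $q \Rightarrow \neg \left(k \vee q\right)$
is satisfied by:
  {q: False}


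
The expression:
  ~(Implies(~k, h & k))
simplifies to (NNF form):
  ~k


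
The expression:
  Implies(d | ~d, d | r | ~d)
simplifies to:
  True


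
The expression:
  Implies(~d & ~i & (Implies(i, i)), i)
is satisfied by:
  {i: True, d: True}
  {i: True, d: False}
  {d: True, i: False}


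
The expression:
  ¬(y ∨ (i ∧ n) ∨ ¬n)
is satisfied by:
  {n: True, i: False, y: False}


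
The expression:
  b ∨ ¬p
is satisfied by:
  {b: True, p: False}
  {p: False, b: False}
  {p: True, b: True}


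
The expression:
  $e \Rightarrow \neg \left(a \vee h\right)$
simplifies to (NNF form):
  $\left(\neg a \wedge \neg h\right) \vee \neg e$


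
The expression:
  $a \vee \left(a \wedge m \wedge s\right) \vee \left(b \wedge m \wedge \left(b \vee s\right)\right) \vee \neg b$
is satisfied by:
  {a: True, m: True, b: False}
  {a: True, m: False, b: False}
  {m: True, a: False, b: False}
  {a: False, m: False, b: False}
  {a: True, b: True, m: True}
  {a: True, b: True, m: False}
  {b: True, m: True, a: False}


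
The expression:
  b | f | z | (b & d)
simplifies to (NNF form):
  b | f | z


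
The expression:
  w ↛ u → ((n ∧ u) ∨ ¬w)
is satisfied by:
  {u: True, w: False}
  {w: False, u: False}
  {w: True, u: True}


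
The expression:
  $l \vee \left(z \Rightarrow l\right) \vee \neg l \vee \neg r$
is always true.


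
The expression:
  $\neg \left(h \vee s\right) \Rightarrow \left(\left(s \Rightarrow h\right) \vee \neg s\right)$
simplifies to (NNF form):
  $\text{True}$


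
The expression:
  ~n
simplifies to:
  ~n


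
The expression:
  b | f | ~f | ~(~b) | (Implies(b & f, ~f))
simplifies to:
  True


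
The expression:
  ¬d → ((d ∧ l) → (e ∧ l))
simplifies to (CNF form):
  True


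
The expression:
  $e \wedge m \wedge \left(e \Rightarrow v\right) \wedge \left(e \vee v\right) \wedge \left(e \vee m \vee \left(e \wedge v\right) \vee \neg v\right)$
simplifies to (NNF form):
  $e \wedge m \wedge v$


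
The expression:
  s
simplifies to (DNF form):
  s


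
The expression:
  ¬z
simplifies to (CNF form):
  ¬z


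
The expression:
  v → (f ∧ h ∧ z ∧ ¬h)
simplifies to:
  ¬v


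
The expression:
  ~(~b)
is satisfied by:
  {b: True}


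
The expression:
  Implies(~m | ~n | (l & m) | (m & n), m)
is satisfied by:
  {m: True}


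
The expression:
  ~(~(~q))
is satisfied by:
  {q: False}


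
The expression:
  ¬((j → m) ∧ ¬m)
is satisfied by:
  {m: True, j: True}
  {m: True, j: False}
  {j: True, m: False}


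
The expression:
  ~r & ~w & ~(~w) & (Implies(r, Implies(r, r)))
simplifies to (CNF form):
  False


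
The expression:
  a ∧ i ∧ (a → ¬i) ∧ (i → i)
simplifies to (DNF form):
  False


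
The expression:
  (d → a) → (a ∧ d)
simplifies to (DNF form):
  d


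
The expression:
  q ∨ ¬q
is always true.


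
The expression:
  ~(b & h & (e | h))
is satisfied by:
  {h: False, b: False}
  {b: True, h: False}
  {h: True, b: False}


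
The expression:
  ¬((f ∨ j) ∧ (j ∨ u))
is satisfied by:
  {j: False, u: False, f: False}
  {f: True, j: False, u: False}
  {u: True, j: False, f: False}


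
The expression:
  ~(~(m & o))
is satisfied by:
  {m: True, o: True}


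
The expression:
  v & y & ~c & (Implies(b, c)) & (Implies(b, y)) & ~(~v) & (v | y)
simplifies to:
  v & y & ~b & ~c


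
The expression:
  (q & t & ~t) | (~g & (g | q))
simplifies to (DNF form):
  q & ~g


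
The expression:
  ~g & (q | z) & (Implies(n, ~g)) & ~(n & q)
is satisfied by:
  {z: True, g: False, n: False, q: False}
  {q: True, z: True, g: False, n: False}
  {q: True, g: False, n: False, z: False}
  {z: True, n: True, g: False, q: False}


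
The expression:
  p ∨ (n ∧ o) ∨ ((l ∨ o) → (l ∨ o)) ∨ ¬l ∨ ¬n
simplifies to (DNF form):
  True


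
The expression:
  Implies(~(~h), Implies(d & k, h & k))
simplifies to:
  True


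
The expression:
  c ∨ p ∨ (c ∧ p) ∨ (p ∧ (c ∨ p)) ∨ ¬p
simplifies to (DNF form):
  True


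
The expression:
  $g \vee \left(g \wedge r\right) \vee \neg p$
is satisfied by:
  {g: True, p: False}
  {p: False, g: False}
  {p: True, g: True}


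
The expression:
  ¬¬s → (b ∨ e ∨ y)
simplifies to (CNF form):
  b ∨ e ∨ y ∨ ¬s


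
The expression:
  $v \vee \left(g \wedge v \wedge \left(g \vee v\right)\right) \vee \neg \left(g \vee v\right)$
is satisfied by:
  {v: True, g: False}
  {g: False, v: False}
  {g: True, v: True}


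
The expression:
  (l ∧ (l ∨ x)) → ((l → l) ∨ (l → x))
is always true.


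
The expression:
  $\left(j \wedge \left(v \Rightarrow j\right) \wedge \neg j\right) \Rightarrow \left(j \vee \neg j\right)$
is always true.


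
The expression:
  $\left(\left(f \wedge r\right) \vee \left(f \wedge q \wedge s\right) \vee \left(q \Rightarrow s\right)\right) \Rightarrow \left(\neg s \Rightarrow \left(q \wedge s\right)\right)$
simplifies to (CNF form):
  $\left(q \vee s\right) \wedge \left(q \vee s \vee \neg f\right) \wedge \left(q \vee s \vee \neg r\right) \wedge \left(s \vee \neg f \vee \neg r\right)$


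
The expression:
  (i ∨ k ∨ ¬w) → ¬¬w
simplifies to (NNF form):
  w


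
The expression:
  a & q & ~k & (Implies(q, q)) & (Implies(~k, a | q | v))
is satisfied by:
  {a: True, q: True, k: False}


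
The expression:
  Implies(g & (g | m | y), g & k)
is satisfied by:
  {k: True, g: False}
  {g: False, k: False}
  {g: True, k: True}


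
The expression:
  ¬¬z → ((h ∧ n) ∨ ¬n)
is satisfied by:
  {h: True, z: False, n: False}
  {h: False, z: False, n: False}
  {n: True, h: True, z: False}
  {n: True, h: False, z: False}
  {z: True, h: True, n: False}
  {z: True, h: False, n: False}
  {z: True, n: True, h: True}


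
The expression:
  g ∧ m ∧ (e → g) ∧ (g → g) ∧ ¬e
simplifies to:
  g ∧ m ∧ ¬e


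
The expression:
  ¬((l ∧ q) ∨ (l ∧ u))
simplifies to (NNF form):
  (¬q ∧ ¬u) ∨ ¬l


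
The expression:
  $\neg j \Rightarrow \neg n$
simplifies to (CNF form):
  $j \vee \neg n$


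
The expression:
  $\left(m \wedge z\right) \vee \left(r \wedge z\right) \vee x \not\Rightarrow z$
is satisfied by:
  {z: True, m: True, x: True, r: True}
  {z: True, m: True, x: True, r: False}
  {z: True, m: True, r: True, x: False}
  {z: True, m: True, r: False, x: False}
  {z: True, x: True, r: True, m: False}
  {z: True, x: False, r: True, m: False}
  {m: True, x: True, r: True, z: False}
  {m: True, x: True, r: False, z: False}
  {x: True, r: True, z: False, m: False}
  {x: True, z: False, r: False, m: False}


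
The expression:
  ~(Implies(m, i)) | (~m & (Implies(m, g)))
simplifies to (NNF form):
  ~i | ~m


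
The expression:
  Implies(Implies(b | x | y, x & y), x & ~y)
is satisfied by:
  {b: True, y: False, x: False}
  {b: True, y: True, x: False}
  {y: True, b: False, x: False}
  {b: True, x: True, y: False}
  {x: True, b: False, y: False}


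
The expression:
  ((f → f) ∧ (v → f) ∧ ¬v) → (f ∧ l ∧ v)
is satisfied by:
  {v: True}


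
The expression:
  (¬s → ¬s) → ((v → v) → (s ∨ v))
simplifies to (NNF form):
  s ∨ v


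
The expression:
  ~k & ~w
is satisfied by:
  {w: False, k: False}


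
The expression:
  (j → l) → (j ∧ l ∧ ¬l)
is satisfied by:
  {j: True, l: False}


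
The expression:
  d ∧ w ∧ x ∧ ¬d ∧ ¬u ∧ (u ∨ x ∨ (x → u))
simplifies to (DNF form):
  False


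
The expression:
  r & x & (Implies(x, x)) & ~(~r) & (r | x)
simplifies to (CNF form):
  r & x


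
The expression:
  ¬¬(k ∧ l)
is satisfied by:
  {k: True, l: True}


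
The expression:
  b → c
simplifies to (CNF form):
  c ∨ ¬b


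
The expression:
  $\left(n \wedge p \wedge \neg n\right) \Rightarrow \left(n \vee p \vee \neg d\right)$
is always true.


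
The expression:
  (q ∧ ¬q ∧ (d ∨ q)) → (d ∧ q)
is always true.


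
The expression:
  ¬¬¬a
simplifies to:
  ¬a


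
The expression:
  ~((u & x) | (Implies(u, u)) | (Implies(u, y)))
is never true.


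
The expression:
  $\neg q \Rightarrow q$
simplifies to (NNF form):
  $q$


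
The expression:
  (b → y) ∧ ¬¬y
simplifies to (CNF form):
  y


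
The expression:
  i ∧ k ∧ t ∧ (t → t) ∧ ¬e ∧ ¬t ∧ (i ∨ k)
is never true.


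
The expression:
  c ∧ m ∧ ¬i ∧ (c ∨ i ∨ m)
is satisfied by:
  {c: True, m: True, i: False}


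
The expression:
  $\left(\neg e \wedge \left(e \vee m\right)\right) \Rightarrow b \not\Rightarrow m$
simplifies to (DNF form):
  $e \vee \neg m$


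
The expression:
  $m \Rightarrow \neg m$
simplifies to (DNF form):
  $\neg m$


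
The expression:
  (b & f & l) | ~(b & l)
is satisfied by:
  {f: True, l: False, b: False}
  {l: False, b: False, f: False}
  {b: True, f: True, l: False}
  {b: True, l: False, f: False}
  {f: True, l: True, b: False}
  {l: True, f: False, b: False}
  {b: True, l: True, f: True}


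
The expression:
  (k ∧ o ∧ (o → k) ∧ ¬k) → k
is always true.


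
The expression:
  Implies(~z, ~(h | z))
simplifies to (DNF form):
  z | ~h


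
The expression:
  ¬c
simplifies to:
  ¬c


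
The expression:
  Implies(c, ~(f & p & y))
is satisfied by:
  {p: False, c: False, y: False, f: False}
  {f: True, p: False, c: False, y: False}
  {y: True, p: False, c: False, f: False}
  {f: True, y: True, p: False, c: False}
  {c: True, f: False, p: False, y: False}
  {f: True, c: True, p: False, y: False}
  {y: True, c: True, f: False, p: False}
  {f: True, y: True, c: True, p: False}
  {p: True, y: False, c: False, f: False}
  {f: True, p: True, y: False, c: False}
  {y: True, p: True, f: False, c: False}
  {f: True, y: True, p: True, c: False}
  {c: True, p: True, y: False, f: False}
  {f: True, c: True, p: True, y: False}
  {y: True, c: True, p: True, f: False}


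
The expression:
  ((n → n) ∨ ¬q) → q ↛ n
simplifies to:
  q ∧ ¬n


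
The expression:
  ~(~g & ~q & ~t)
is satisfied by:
  {t: True, q: True, g: True}
  {t: True, q: True, g: False}
  {t: True, g: True, q: False}
  {t: True, g: False, q: False}
  {q: True, g: True, t: False}
  {q: True, g: False, t: False}
  {g: True, q: False, t: False}


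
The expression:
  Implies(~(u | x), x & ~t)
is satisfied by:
  {x: True, u: True}
  {x: True, u: False}
  {u: True, x: False}


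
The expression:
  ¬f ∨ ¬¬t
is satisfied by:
  {t: True, f: False}
  {f: False, t: False}
  {f: True, t: True}


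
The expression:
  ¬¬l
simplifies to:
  l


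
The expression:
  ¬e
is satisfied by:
  {e: False}


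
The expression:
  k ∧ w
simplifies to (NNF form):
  k ∧ w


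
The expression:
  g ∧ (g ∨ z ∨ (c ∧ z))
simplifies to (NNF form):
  g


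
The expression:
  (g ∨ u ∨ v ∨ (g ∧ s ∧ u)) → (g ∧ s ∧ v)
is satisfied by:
  {s: True, v: False, g: False, u: False}
  {u: False, v: False, s: False, g: False}
  {g: True, s: True, v: True, u: False}
  {g: True, u: True, s: True, v: True}


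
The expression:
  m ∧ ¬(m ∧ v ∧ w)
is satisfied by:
  {m: True, w: False, v: False}
  {m: True, v: True, w: False}
  {m: True, w: True, v: False}


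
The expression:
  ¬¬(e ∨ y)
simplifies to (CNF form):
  e ∨ y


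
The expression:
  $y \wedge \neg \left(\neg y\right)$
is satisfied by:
  {y: True}


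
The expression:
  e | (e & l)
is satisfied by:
  {e: True}


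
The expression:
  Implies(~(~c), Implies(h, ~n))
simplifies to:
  ~c | ~h | ~n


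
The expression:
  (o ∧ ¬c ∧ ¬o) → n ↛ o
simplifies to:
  True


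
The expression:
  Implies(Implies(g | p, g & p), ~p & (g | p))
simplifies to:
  (g & ~p) | (p & ~g)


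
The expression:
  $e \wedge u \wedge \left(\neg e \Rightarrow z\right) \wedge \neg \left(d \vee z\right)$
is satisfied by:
  {e: True, u: True, d: False, z: False}


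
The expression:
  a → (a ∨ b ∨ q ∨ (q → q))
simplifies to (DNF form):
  True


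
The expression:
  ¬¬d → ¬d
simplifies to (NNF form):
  ¬d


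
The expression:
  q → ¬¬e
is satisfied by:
  {e: True, q: False}
  {q: False, e: False}
  {q: True, e: True}


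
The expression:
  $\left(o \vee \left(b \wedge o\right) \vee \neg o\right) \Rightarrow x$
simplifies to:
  $x$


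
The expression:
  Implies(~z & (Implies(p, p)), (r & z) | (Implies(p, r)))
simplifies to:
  r | z | ~p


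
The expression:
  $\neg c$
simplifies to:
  $\neg c$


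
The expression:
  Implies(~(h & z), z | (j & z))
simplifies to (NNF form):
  z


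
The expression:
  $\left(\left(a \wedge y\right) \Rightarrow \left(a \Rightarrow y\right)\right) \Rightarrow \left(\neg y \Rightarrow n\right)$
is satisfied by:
  {n: True, y: True}
  {n: True, y: False}
  {y: True, n: False}


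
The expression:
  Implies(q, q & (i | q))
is always true.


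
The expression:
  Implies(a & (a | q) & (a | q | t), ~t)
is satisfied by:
  {t: False, a: False}
  {a: True, t: False}
  {t: True, a: False}


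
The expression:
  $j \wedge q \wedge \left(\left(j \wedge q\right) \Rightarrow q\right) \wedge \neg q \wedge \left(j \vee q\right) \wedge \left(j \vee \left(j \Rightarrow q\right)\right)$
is never true.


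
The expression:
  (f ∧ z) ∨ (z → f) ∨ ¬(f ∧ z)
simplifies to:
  True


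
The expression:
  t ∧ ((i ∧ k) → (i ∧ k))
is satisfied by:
  {t: True}


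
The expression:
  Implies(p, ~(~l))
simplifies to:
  l | ~p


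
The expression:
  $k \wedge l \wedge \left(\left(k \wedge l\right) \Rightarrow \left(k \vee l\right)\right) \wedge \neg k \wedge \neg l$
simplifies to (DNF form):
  $\text{False}$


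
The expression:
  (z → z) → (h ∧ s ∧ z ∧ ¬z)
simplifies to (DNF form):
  False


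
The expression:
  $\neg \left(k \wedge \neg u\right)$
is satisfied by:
  {u: True, k: False}
  {k: False, u: False}
  {k: True, u: True}


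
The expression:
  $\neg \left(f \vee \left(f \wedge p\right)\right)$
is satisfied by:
  {f: False}


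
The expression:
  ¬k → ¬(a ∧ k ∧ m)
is always true.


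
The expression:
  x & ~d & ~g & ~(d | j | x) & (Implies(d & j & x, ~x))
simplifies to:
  False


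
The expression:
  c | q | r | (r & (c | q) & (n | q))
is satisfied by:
  {r: True, q: True, c: True}
  {r: True, q: True, c: False}
  {r: True, c: True, q: False}
  {r: True, c: False, q: False}
  {q: True, c: True, r: False}
  {q: True, c: False, r: False}
  {c: True, q: False, r: False}


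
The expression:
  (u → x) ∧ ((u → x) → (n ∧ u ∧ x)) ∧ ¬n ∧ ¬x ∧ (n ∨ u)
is never true.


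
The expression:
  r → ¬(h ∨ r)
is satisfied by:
  {r: False}


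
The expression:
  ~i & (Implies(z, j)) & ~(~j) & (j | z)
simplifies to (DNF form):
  j & ~i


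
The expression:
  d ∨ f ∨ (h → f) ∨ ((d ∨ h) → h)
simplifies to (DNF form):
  True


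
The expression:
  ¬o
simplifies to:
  ¬o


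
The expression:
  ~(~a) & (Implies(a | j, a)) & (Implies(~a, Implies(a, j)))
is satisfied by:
  {a: True}


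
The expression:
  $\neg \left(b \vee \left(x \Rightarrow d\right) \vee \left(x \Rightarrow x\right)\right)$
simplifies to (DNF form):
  $\text{False}$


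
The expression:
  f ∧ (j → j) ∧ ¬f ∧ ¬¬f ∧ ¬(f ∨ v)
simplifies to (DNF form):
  False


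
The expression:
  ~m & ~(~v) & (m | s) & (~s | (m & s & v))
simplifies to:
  False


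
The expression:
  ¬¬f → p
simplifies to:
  p ∨ ¬f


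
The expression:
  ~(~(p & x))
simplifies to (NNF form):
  p & x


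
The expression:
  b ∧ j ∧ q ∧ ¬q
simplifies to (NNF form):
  False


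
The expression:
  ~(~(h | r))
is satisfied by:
  {r: True, h: True}
  {r: True, h: False}
  {h: True, r: False}


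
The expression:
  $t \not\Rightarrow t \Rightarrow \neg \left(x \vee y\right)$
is always true.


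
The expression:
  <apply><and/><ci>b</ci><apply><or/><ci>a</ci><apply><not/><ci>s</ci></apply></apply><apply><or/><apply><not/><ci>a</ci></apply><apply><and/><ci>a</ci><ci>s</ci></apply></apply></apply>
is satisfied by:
  {b: True, s: False, a: False}
  {a: True, s: True, b: True}


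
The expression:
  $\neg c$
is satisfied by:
  {c: False}


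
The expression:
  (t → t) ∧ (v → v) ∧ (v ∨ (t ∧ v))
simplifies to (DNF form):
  v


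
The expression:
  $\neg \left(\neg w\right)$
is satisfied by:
  {w: True}


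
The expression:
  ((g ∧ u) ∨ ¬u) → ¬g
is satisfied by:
  {g: False}


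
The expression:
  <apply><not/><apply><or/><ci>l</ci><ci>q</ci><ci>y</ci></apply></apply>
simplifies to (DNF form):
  <apply><and/><apply><not/><ci>l</ci></apply><apply><not/><ci>q</ci></apply><apply><not/><ci>y</ci></apply></apply>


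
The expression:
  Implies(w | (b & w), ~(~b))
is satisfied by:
  {b: True, w: False}
  {w: False, b: False}
  {w: True, b: True}


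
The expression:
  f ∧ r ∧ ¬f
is never true.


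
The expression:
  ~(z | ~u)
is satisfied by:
  {u: True, z: False}


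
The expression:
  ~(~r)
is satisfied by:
  {r: True}


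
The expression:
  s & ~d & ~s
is never true.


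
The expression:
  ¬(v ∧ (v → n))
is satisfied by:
  {v: False, n: False}
  {n: True, v: False}
  {v: True, n: False}


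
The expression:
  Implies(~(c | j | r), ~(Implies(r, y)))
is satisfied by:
  {r: True, c: True, j: True}
  {r: True, c: True, j: False}
  {r: True, j: True, c: False}
  {r: True, j: False, c: False}
  {c: True, j: True, r: False}
  {c: True, j: False, r: False}
  {j: True, c: False, r: False}


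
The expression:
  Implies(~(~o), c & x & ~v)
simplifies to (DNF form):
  ~o | (c & x & ~v)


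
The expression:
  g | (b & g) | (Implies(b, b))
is always true.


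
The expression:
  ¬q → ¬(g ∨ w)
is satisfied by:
  {q: True, w: False, g: False}
  {q: True, g: True, w: False}
  {q: True, w: True, g: False}
  {q: True, g: True, w: True}
  {g: False, w: False, q: False}


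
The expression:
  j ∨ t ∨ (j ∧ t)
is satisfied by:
  {t: True, j: True}
  {t: True, j: False}
  {j: True, t: False}


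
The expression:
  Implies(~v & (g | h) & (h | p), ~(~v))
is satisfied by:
  {v: True, g: False, p: False, h: False}
  {v: True, p: True, g: False, h: False}
  {v: True, g: True, p: False, h: False}
  {v: True, p: True, g: True, h: False}
  {v: True, h: True, g: False, p: False}
  {v: True, h: True, p: True, g: False}
  {v: True, h: True, g: True, p: False}
  {v: True, h: True, p: True, g: True}
  {h: False, g: False, p: False, v: False}
  {p: True, h: False, g: False, v: False}
  {g: True, h: False, p: False, v: False}


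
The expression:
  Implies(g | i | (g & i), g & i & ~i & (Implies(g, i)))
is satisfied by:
  {g: False, i: False}


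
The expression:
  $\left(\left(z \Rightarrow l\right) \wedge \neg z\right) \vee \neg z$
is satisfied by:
  {z: False}


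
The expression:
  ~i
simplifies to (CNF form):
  ~i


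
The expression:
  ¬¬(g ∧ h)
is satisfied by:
  {h: True, g: True}


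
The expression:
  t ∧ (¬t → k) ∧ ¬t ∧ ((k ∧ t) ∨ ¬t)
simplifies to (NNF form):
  False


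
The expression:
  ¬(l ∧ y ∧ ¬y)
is always true.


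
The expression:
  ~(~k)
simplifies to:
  k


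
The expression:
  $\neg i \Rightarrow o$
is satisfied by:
  {i: True, o: True}
  {i: True, o: False}
  {o: True, i: False}


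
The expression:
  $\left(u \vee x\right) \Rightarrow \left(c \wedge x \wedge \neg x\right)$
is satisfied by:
  {x: False, u: False}


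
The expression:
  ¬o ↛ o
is always true.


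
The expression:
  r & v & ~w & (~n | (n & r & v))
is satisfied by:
  {r: True, v: True, w: False}


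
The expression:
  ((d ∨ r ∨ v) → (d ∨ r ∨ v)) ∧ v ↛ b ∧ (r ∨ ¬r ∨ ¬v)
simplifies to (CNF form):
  v ∧ ¬b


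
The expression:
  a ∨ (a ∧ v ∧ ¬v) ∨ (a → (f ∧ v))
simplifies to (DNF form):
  True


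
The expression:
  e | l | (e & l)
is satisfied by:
  {l: True, e: True}
  {l: True, e: False}
  {e: True, l: False}


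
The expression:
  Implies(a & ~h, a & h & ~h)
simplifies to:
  h | ~a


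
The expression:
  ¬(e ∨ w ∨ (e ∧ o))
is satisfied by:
  {e: False, w: False}


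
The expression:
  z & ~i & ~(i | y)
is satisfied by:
  {z: True, i: False, y: False}


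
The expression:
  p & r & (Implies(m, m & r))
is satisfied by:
  {r: True, p: True}


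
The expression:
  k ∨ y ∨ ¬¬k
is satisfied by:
  {y: True, k: True}
  {y: True, k: False}
  {k: True, y: False}


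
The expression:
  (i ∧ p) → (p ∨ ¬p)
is always true.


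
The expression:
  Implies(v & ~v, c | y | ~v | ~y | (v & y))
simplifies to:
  True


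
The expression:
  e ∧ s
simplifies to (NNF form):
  e ∧ s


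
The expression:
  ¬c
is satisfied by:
  {c: False}


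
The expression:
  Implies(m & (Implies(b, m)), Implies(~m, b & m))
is always true.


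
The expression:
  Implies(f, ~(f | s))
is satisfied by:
  {f: False}


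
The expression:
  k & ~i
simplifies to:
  k & ~i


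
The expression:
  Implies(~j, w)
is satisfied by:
  {w: True, j: True}
  {w: True, j: False}
  {j: True, w: False}


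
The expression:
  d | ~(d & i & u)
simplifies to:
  True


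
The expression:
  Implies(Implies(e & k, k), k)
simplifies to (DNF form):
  k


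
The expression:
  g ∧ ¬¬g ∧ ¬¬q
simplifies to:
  g ∧ q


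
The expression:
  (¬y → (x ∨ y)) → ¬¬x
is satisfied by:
  {x: True, y: False}
  {y: False, x: False}
  {y: True, x: True}


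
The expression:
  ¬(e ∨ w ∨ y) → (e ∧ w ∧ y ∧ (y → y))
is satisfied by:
  {y: True, e: True, w: True}
  {y: True, e: True, w: False}
  {y: True, w: True, e: False}
  {y: True, w: False, e: False}
  {e: True, w: True, y: False}
  {e: True, w: False, y: False}
  {w: True, e: False, y: False}


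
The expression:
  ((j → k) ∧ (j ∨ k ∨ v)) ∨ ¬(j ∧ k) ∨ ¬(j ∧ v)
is always true.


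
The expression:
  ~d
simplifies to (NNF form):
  ~d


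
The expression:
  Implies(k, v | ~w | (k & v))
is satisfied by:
  {v: True, w: False, k: False}
  {w: False, k: False, v: False}
  {v: True, k: True, w: False}
  {k: True, w: False, v: False}
  {v: True, w: True, k: False}
  {w: True, v: False, k: False}
  {v: True, k: True, w: True}


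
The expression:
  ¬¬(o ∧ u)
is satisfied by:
  {u: True, o: True}


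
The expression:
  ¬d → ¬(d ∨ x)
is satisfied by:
  {d: True, x: False}
  {x: False, d: False}
  {x: True, d: True}


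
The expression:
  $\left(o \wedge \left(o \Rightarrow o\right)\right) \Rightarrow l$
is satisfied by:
  {l: True, o: False}
  {o: False, l: False}
  {o: True, l: True}


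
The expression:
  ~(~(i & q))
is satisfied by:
  {i: True, q: True}


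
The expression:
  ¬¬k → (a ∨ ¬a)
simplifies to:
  True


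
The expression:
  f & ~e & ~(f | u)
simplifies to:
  False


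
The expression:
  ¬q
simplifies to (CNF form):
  ¬q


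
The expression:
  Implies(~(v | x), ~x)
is always true.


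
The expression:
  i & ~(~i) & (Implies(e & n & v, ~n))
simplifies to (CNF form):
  i & (~e | ~n | ~v)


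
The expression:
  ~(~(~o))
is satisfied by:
  {o: False}


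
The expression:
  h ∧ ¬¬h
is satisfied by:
  {h: True}


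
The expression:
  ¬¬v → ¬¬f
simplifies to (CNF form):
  f ∨ ¬v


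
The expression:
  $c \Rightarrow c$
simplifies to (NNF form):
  $\text{True}$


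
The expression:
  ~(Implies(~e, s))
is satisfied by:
  {e: False, s: False}


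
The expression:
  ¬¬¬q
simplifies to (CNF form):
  ¬q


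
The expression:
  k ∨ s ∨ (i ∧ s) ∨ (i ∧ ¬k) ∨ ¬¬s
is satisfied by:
  {i: True, k: True, s: True}
  {i: True, k: True, s: False}
  {i: True, s: True, k: False}
  {i: True, s: False, k: False}
  {k: True, s: True, i: False}
  {k: True, s: False, i: False}
  {s: True, k: False, i: False}


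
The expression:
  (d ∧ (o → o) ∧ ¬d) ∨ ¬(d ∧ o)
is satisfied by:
  {o: False, d: False}
  {d: True, o: False}
  {o: True, d: False}


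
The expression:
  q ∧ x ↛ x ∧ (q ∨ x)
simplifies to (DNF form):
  False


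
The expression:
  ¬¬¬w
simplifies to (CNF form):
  ¬w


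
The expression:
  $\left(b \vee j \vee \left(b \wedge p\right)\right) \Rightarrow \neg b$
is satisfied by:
  {b: False}


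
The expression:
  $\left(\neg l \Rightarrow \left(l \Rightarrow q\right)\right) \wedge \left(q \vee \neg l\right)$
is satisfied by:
  {q: True, l: False}
  {l: False, q: False}
  {l: True, q: True}


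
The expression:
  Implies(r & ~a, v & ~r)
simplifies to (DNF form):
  a | ~r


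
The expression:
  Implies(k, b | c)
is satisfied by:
  {b: True, c: True, k: False}
  {b: True, k: False, c: False}
  {c: True, k: False, b: False}
  {c: False, k: False, b: False}
  {b: True, c: True, k: True}
  {b: True, k: True, c: False}
  {c: True, k: True, b: False}


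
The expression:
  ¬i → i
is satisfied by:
  {i: True}


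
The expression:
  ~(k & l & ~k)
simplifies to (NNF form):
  True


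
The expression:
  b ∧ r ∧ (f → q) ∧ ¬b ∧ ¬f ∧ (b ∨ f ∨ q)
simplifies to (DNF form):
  False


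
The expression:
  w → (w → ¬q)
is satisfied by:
  {w: False, q: False}
  {q: True, w: False}
  {w: True, q: False}


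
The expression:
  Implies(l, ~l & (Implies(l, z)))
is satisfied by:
  {l: False}


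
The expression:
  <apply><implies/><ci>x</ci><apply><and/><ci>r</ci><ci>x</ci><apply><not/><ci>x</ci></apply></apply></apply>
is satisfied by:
  {x: False}


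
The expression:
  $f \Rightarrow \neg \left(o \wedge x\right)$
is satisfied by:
  {o: False, x: False, f: False}
  {f: True, o: False, x: False}
  {x: True, o: False, f: False}
  {f: True, x: True, o: False}
  {o: True, f: False, x: False}
  {f: True, o: True, x: False}
  {x: True, o: True, f: False}


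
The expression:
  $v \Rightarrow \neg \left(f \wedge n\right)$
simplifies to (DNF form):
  $\neg f \vee \neg n \vee \neg v$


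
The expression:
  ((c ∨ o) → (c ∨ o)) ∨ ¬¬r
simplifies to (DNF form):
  True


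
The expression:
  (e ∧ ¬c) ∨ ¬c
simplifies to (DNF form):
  ¬c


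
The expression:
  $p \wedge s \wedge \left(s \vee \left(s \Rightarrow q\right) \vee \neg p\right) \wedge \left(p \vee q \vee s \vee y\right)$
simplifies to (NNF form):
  $p \wedge s$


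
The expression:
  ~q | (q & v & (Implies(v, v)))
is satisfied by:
  {v: True, q: False}
  {q: False, v: False}
  {q: True, v: True}


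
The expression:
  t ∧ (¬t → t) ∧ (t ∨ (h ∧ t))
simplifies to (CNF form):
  t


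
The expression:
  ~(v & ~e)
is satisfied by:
  {e: True, v: False}
  {v: False, e: False}
  {v: True, e: True}


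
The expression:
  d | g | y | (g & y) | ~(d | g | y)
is always true.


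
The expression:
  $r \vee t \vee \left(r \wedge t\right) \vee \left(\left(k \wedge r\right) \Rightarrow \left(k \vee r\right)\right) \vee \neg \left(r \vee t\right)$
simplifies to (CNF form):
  $\text{True}$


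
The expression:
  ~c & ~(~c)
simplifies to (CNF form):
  False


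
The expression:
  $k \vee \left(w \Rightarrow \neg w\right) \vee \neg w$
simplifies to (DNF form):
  $k \vee \neg w$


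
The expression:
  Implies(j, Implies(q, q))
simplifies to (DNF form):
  True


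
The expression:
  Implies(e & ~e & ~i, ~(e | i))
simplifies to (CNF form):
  True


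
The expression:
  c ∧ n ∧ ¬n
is never true.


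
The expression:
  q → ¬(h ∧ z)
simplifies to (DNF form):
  ¬h ∨ ¬q ∨ ¬z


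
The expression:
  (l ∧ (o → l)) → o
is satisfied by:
  {o: True, l: False}
  {l: False, o: False}
  {l: True, o: True}


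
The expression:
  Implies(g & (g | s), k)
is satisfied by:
  {k: True, g: False}
  {g: False, k: False}
  {g: True, k: True}


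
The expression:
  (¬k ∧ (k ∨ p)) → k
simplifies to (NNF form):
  k ∨ ¬p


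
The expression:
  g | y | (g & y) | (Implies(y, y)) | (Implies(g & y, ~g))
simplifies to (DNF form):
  True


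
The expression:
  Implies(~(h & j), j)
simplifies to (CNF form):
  j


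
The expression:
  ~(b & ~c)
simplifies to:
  c | ~b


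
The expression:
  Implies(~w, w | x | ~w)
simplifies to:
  True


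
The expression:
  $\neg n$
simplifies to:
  $\neg n$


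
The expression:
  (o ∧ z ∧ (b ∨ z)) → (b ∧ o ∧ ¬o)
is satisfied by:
  {o: False, z: False}
  {z: True, o: False}
  {o: True, z: False}


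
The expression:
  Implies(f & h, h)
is always true.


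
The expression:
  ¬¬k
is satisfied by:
  {k: True}


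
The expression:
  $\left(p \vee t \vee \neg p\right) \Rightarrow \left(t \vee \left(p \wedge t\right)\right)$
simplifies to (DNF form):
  $t$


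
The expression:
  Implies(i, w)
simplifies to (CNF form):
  w | ~i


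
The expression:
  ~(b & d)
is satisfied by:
  {d: False, b: False}
  {b: True, d: False}
  {d: True, b: False}


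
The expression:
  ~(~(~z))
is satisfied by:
  {z: False}


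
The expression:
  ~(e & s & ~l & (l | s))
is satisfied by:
  {l: True, s: False, e: False}
  {s: False, e: False, l: False}
  {l: True, e: True, s: False}
  {e: True, s: False, l: False}
  {l: True, s: True, e: False}
  {s: True, l: False, e: False}
  {l: True, e: True, s: True}


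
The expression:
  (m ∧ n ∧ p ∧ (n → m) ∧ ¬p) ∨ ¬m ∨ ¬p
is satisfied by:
  {p: False, m: False}
  {m: True, p: False}
  {p: True, m: False}


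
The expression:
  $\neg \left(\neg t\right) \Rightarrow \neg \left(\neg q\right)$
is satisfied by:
  {q: True, t: False}
  {t: False, q: False}
  {t: True, q: True}


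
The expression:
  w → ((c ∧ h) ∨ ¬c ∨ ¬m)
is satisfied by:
  {h: True, w: False, m: False, c: False}
  {h: False, w: False, m: False, c: False}
  {h: True, c: True, w: False, m: False}
  {c: True, h: False, w: False, m: False}
  {h: True, m: True, c: False, w: False}
  {m: True, c: False, w: False, h: False}
  {h: True, c: True, m: True, w: False}
  {c: True, m: True, h: False, w: False}
  {h: True, w: True, c: False, m: False}
  {w: True, c: False, m: False, h: False}
  {h: True, c: True, w: True, m: False}
  {c: True, w: True, h: False, m: False}
  {h: True, m: True, w: True, c: False}
  {m: True, w: True, c: False, h: False}
  {h: True, c: True, m: True, w: True}


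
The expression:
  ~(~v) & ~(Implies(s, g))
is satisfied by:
  {s: True, v: True, g: False}


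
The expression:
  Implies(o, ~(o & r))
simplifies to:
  ~o | ~r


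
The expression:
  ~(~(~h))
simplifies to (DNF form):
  ~h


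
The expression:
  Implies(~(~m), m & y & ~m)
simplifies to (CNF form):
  ~m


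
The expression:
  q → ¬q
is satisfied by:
  {q: False}


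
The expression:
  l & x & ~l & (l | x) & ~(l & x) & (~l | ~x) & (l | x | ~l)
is never true.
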